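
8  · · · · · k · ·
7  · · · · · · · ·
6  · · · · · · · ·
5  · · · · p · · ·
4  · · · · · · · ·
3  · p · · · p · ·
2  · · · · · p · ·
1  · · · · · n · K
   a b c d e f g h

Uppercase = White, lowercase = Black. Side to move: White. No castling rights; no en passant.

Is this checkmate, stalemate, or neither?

stalemate

White to move; white king on h1.
In check: no.
King squares — g1: attacked by Pf2; g2: attacked by Pf3; h2: attacked by Nf1.
Legal moves for White: none.
Not in check and no legal moves → stalemate.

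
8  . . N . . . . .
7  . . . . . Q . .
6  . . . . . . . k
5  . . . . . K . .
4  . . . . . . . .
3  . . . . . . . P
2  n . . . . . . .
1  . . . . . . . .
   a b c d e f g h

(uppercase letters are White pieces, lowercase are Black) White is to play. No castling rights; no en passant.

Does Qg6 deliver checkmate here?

yes

After Qg6: black king on h6; in check: yes, from the white queen on g6.
King squares — g5: attacked by Kf5; h5: attacked by Qg6; g6: attacked by Kf5; g7: attacked by Qg6; h7: attacked by Qg6.
Black has no legal moves → checkmate.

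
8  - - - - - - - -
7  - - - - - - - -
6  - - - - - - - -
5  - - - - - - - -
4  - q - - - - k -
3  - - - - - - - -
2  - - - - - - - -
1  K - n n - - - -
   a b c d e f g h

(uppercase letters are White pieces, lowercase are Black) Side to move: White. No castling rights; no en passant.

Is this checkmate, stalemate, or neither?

stalemate

White to move; white king on a1.
In check: no.
King squares — b1: attacked by Qb4; a2: attacked by Nc1; b2: attacked by Nd1.
Legal moves for White: none.
Not in check and no legal moves → stalemate.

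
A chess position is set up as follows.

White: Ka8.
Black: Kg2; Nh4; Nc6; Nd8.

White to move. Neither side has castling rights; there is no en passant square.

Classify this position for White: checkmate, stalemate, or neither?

White to move; white king on a8.
In check: no.
King squares — a7: attacked by Nc6; b7: attacked by Nd8; b8: attacked by Nc6.
Legal moves for White: none.
Not in check and no legal moves → stalemate.

stalemate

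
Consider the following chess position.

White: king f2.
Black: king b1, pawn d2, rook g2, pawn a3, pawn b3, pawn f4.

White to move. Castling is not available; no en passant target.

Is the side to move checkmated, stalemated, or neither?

neither

White to move; white king on f2.
In check: yes, from the black rook on g2.
Legal moves for White: Kf3, Kxg2, Kf1.
White is in check but has 3 legal moves → neither.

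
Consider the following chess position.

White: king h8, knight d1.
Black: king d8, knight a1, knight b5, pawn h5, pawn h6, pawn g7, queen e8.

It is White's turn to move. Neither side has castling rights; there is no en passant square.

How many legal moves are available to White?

White to move; king on h8.
In check: yes, from the black queen on e8.
Legal moves: Kh7, Kxg7.
Count: 2.

2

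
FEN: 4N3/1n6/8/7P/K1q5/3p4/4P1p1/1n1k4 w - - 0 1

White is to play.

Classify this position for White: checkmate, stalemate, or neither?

checkmate

White to move; white king on a4.
In check: yes, from the black queen on c4.
King squares — a3: attacked by Nb1; b3: attacked by Qc4; b4: attacked by Qc4; a5: attacked by Nb7; b5: attacked by Qc4.
Legal moves for White: none.
In check with no legal moves → checkmate.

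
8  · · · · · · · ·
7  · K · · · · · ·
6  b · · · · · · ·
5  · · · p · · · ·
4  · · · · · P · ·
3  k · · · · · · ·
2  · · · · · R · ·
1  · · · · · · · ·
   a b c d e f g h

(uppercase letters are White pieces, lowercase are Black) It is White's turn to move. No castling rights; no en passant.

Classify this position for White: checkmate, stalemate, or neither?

neither

White to move; white king on b7.
In check: yes, from the black bishop on a6.
King squares — a6: available; b6: available; c6: available; a7: available; c7: available; a8: available; b8: available; c8: attacked by Ba6.
Legal moves for White: Kb8, Ka8, Kc7, Ka7, Kc6, Kb6, Kxa6.
White is in check but has 7 legal moves → neither.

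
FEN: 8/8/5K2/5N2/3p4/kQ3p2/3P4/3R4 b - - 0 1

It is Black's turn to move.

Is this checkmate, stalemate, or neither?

Black to move; black king on a3.
In check: yes, from the white queen on b3.
Legal moves for Black: Kxb3.
Black is in check but has 1 legal move → neither.

neither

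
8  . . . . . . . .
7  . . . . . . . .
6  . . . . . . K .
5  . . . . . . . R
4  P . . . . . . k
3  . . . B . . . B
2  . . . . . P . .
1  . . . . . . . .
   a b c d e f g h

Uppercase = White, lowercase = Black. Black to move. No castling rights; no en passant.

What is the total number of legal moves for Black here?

Black to move; king on h4.
In check: yes, from the white rook on h5.
Legal moves: none.
Count: 0.

0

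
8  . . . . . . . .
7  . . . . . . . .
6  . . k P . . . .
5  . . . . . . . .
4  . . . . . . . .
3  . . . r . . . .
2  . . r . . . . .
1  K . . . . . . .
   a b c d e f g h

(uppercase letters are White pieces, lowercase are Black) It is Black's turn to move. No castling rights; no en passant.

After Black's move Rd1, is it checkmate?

yes

After Rd1: white king on a1; in check: yes, from the black rook on d1.
King squares — b1: attacked by Rd1; a2: attacked by Rc2; b2: attacked by Rc2.
White has no legal moves → checkmate.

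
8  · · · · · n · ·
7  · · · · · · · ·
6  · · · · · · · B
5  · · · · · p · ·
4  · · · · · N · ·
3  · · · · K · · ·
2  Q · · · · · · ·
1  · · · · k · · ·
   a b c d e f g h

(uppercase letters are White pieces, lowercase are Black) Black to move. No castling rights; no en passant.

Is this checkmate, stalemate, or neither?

Black to move; black king on e1.
In check: no.
Legal moves for Black: Nh7, Nd7, Ng6, Ne6, Kf1, Kd1.
Black has 6 legal moves and is not in check → neither.

neither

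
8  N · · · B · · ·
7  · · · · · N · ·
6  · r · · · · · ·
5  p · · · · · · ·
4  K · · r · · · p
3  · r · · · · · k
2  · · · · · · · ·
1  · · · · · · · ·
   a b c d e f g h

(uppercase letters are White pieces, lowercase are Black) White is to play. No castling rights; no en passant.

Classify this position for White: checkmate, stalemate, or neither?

neither

White to move; white king on a4.
In check: yes, from the black rook on d4.
Legal moves for White: Kxa5.
White is in check but has 1 legal move → neither.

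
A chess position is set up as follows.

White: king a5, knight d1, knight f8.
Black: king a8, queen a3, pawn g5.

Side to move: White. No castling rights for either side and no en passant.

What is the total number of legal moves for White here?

2

White to move; king on a5.
In check: yes, from the black queen on a3.
Legal moves: Kb6, Kb5.
Count: 2.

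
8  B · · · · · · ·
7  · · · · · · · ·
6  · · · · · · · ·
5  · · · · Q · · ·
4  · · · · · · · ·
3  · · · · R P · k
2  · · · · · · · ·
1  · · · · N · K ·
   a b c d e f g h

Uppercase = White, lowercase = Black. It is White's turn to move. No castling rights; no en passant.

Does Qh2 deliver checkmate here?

After Qh2: black king on h3; in check: yes, from the white queen on h2.
King squares — g2: attacked by Ne1; h2: attacked by Kg1; g3: attacked by Qh2; g4: attacked by Pf3; h4: attacked by Qh2.
Black has no legal moves → checkmate.

yes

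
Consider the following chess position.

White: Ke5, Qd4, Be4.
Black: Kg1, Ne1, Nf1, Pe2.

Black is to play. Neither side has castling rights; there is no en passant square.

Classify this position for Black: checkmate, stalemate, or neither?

Black to move; black king on g1.
In check: yes, from the white queen on d4.
Legal moves for Black: Kh2, Ne3.
Black is in check but has 2 legal moves → neither.

neither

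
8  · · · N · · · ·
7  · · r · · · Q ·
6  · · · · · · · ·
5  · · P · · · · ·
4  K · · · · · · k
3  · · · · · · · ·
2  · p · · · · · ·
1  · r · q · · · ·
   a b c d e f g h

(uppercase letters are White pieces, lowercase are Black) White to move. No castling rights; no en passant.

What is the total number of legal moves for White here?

4

White to move; king on a4.
In check: yes, from the black queen on d1.
Legal moves: Kb5, Ka5, Kb4, Ka3.
Count: 4.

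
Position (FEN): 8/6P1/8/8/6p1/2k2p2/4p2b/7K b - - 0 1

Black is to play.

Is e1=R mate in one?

After e1=R: white king on h1; in check: yes, from the black rook on e1.
White has 1 legal reply: Kxh2.
In check but a legal move exists → not checkmate.

no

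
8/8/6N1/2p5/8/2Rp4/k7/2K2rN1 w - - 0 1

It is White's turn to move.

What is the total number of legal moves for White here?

White to move; king on c1.
In check: yes, from the black rook on f1.
Legal moves: Kd2.
Count: 1.

1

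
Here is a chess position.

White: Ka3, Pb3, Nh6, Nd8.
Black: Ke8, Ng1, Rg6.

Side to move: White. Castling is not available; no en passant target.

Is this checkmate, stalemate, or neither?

neither

White to move; white king on a3.
In check: no.
Legal moves for White: Ndf7, Nb7, Ne6, Nc6, Ng8, Nhf7, Nf5, Ng4, Kb4, Ka4, Kb2, Ka2, b4.
White has 13 legal moves and is not in check → neither.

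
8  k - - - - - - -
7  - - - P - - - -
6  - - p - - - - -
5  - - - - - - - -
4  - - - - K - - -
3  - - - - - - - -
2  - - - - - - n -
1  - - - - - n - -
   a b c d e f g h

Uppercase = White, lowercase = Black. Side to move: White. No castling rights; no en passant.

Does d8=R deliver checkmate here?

After d8=R: black king on a8; in check: yes, from the white rook on d8.
Black has 2 legal replies: Kb7, Ka7.
In check but a legal move exists → not checkmate.

no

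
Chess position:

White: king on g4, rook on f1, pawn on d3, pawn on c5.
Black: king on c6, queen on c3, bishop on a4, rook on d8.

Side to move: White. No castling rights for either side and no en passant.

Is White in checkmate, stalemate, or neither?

neither

White to move; white king on g4.
In check: no.
Legal moves for White include: Kh5, Kg5, Kf5, Kh4, Kf4, Kh3, Kg3, Kf3, Rf8, Rf7, Rf6+, Rf5, Rf4, Rf3, Rf2, Rh1, Rg1, Re1, ... (list truncated; more exist).
White has legal moves and is not in check → neither.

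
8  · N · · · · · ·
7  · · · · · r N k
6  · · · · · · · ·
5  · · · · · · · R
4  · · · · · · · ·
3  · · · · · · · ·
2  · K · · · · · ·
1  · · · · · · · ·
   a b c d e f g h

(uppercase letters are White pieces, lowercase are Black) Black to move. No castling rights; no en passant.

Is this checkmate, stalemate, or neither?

neither

Black to move; black king on h7.
In check: yes, from the white rook on h5.
Legal moves for Black: Kg8, Kxg7, Kg6.
Black is in check but has 3 legal moves → neither.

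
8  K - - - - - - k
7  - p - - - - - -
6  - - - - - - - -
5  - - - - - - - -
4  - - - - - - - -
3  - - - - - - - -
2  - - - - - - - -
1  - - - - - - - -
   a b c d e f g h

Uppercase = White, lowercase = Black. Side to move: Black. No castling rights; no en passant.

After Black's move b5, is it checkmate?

no

After b5: white king on a8; in check: no.
White is not in check, so this cannot be checkmate.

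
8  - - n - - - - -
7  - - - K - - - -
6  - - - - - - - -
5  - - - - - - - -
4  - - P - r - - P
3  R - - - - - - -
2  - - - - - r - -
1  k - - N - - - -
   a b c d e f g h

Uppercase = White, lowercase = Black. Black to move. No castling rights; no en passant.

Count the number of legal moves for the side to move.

Black to move; king on a1.
In check: yes, from the white rook on a3.
Legal moves: Kb1, Ra2.
Count: 2.

2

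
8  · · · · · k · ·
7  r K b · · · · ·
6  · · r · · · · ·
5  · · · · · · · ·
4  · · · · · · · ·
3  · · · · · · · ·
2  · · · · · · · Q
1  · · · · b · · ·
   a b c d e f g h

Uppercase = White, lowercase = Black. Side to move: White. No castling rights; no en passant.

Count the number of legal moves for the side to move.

White to move; king on b7.
In check: yes, from the black rook on a7.
Legal moves: Kc8, Kxa7, Kxc6.
Count: 3.

3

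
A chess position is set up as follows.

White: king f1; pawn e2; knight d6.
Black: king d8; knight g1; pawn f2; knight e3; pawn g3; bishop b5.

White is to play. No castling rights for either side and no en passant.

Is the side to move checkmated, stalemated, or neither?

checkmate

White to move; white king on f1.
In check: yes, from the black knight on e3.
King squares — e1: attacked by Pf2; g1: attacked by Pf2; e2: own pawn; f2: attacked by Pg3; g2: attacked by Ne3.
Legal moves for White: none.
In check with no legal moves → checkmate.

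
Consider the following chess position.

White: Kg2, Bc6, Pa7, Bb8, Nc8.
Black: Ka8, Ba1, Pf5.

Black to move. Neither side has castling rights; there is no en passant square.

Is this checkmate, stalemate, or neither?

checkmate

Black to move; black king on a8.
In check: yes, from the white bishop on c6.
King squares — a7: attacked by Bb8; b7: attacked by Bc6; b8: attacked by Pa7.
Legal moves for Black: none.
In check with no legal moves → checkmate.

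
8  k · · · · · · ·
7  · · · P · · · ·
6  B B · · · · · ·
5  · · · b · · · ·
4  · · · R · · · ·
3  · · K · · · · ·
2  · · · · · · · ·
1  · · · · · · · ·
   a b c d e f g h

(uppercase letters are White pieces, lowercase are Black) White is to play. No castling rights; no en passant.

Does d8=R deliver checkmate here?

yes

After d8=R: black king on a8; in check: yes, from the white rook on d8.
King squares — a7: attacked by Bb6; b7: attacked by Ba6; b8: attacked by Rd8.
Black has no legal moves → checkmate.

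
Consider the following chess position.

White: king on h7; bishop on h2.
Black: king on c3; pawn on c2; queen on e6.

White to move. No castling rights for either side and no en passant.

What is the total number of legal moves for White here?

9

White to move; king on h7.
In check: no.
Legal moves: Kh8, Kg7, Bb8, Bc7, Bd6, Be5+, Bf4, Bg3, Bg1.
Count: 9.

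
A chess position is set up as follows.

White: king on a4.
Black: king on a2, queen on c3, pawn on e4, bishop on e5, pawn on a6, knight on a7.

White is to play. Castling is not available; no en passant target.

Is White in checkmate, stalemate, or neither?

stalemate

White to move; white king on a4.
In check: no.
King squares — a3: attacked by Ka2; b3: attacked by Ka2; b4: attacked by Qc3; a5: attacked by Qc3; b5: attacked by Pa6.
Legal moves for White: none.
Not in check and no legal moves → stalemate.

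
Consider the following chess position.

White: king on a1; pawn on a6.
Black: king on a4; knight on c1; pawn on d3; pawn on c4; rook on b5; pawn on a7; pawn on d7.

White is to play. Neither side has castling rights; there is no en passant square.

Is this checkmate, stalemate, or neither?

stalemate

White to move; white king on a1.
In check: no.
King squares — b1: attacked by Rb5; a2: attacked by Nc1; b2: attacked by Rb5.
Legal moves for White: none.
Not in check and no legal moves → stalemate.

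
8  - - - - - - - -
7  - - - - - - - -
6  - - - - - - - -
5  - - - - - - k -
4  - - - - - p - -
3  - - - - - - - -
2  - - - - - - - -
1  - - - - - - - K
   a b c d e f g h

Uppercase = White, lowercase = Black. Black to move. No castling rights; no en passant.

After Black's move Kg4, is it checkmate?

After Kg4: white king on h1; in check: no.
White is not in check, so this cannot be checkmate.

no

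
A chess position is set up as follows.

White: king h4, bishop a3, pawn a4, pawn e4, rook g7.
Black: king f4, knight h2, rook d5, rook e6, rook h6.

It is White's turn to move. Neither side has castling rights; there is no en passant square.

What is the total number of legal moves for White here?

White to move; king on h4.
In check: yes, from the black rook on h6.
Legal moves: none.
Count: 0.

0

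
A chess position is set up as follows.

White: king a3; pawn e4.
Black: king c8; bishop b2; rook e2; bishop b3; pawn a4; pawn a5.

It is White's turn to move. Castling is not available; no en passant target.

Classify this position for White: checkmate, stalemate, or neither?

checkmate

White to move; white king on a3.
In check: yes, from the black bishop on b2.
King squares — a2: attacked by Bb3; b2: attacked by Re2; b3: attacked by Pa4; a4: attacked by Bb3; b4: attacked by Pa5.
Legal moves for White: none.
In check with no legal moves → checkmate.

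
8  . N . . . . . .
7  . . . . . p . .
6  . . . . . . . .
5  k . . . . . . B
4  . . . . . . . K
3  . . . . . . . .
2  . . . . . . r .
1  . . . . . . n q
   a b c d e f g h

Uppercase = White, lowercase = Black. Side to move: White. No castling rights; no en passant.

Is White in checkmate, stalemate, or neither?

checkmate

White to move; white king on h4.
In check: yes, from the black queen on h1.
King squares — g3: attacked by Rg2; h3: attacked by Ng1; g4: attacked by Rg2; g5: attacked by Rg2; h5: own bishop.
Legal moves for White: none.
In check with no legal moves → checkmate.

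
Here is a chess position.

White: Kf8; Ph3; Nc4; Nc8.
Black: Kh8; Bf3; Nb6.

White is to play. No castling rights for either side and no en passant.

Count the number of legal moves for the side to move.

16

White to move; king on f8.
In check: no.
Legal moves: Ke8, Kf7, Ke7, Ne7, Na7, N8d6, N8xb6, N4d6, N4xb6, Ne5, Na5, Ne3, Na3, Nd2, Nb2, h4.
Count: 16.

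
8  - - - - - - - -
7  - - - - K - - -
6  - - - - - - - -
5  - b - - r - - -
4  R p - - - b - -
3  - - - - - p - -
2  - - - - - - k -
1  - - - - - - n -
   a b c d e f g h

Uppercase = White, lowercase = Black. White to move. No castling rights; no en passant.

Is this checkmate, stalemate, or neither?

White to move; white king on e7.
In check: yes, from the black rook on e5.
King squares — d6: available; e6: attacked by Re5; f6: available; d7: attacked by Bb5; f7: available; d8: available; e8: attacked by Bb5; f8: available.
Legal moves for White: Kf8, Kd8, Kf7, Kf6, Kd6.
White is in check but has 5 legal moves → neither.

neither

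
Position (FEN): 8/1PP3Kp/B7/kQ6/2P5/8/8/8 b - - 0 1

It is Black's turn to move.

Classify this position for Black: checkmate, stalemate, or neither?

Black to move; black king on a5.
In check: yes, from the white queen on b5.
King squares — a4: attacked by Qb5; b4: attacked by Qb5; b5: attacked by Pc4; a6: attacked by Qb5; b6: attacked by Qb5.
Legal moves for Black: none.
In check with no legal moves → checkmate.

checkmate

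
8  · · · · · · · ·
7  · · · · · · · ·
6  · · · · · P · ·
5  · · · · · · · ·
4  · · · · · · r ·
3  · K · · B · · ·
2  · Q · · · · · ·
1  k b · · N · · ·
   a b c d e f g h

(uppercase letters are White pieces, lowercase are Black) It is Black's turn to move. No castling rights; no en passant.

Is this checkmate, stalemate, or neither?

checkmate

Black to move; black king on a1.
In check: yes, from the white queen on b2.
King squares — b1: own bishop; a2: attacked by Qb2; b2: attacked by Kb3.
Legal moves for Black: none.
In check with no legal moves → checkmate.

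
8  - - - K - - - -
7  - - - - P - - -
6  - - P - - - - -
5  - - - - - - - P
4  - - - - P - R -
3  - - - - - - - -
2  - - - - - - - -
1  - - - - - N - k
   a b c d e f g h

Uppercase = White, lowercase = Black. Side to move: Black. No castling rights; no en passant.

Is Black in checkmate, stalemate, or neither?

Black to move; black king on h1.
In check: no.
King squares — g1: attacked by Rg4; g2: attacked by Rg4; h2: attacked by Nf1.
Legal moves for Black: none.
Not in check and no legal moves → stalemate.

stalemate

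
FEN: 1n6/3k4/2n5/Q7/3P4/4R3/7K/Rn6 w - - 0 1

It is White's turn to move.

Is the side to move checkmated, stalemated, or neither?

White to move; white king on h2.
In check: no.
Legal moves for White include: Qd8+, Qa8, Qc7+, Qa7+, Qb6, Qa6, Qh5, Qg5, Qf5+, Qe5, Qd5+, Qc5, Qb5, Qb4, Qa4, Qc3, Qa3, Qd2, ... (list truncated; more exist).
White has legal moves and is not in check → neither.

neither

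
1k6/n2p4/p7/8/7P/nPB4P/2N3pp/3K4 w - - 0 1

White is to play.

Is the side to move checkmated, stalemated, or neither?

neither

White to move; white king on d1.
In check: no.
Legal moves for White include: Bh8, Bg7, Bf6, Be5+, Ba5, Bd4, Bb4, Bd2, Bb2, Be1, Ba1, Nd4, Nb4, Ne3, Nxa3, Ne1, Na1, Ke2, ... (list truncated; more exist).
White has legal moves and is not in check → neither.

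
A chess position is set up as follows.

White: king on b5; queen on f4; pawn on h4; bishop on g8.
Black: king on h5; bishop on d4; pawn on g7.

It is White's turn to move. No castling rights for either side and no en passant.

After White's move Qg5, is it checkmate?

After Qg5: black king on h5; in check: yes, from the white queen on g5.
King squares — g4: attacked by Qg5; h4: attacked by Qg5; g5: attacked by Ph4; g6: attacked by Qg5; h6: attacked by Qg5.
Black has no legal moves → checkmate.

yes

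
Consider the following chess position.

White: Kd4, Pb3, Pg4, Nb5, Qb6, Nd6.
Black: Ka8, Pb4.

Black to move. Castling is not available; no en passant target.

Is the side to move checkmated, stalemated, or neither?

stalemate

Black to move; black king on a8.
In check: no.
King squares — a7: attacked by Nb5; b7: attacked by Qb6; b8: attacked by Qb6.
Legal moves for Black: none.
Not in check and no legal moves → stalemate.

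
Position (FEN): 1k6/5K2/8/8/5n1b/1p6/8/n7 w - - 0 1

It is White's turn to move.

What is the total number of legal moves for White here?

4

White to move; king on f7.
In check: no.
Legal moves: Kg8, Kf8, Ke8, Kg7.
Count: 4.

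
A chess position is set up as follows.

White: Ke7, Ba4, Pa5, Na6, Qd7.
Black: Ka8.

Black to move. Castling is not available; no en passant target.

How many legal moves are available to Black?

Black to move; king on a8.
In check: no.
Legal moves: none.
Count: 0.

0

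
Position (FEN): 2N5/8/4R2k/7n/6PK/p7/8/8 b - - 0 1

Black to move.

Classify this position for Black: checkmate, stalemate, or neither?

Black to move; black king on h6.
In check: yes, from the white rook on e6.
Legal moves for Black: Kh7, Kg7, Nf6.
Black is in check but has 3 legal moves → neither.

neither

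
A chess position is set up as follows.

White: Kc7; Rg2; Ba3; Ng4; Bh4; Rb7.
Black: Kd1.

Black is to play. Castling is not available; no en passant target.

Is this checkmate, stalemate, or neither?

Black to move; black king on d1.
In check: no.
King squares — c1: attacked by Ba3; e1: attacked by Bh4; c2: attacked by Rg2; d2: attacked by Rg2; e2: attacked by Rg2.
Legal moves for Black: none.
Not in check and no legal moves → stalemate.

stalemate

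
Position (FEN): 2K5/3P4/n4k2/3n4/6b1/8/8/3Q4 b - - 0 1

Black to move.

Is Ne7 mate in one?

no

After Ne7: white king on c8; in check: yes, from the black knight on e7.
White has 2 legal replies: Kd8, Kb7.
In check but a legal move exists → not checkmate.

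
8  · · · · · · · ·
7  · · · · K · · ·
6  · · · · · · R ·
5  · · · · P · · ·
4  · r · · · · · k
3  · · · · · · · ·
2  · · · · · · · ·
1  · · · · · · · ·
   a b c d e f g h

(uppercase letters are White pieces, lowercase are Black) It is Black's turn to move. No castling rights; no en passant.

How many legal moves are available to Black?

15

Black to move; king on h4.
In check: no.
Legal moves: Kh5, Kh3, Rb8, Rb7+, Rb6, Rb5, Rg4, Rf4, Re4, Rd4, Rc4, Ra4, Rb3, Rb2, Rb1.
Count: 15.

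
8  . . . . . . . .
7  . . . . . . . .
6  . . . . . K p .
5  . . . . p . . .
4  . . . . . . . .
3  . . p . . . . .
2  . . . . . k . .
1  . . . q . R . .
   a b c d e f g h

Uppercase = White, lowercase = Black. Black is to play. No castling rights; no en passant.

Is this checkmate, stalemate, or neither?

neither

Black to move; black king on f2.
In check: yes, from the white rook on f1.
Legal moves for Black: Kg3, Ke3, Kg2, Ke2, Kxf1, Qxf1.
Black is in check but has 6 legal moves → neither.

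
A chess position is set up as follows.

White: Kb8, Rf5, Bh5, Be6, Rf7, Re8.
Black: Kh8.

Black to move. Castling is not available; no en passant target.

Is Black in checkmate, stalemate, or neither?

checkmate

Black to move; black king on h8.
In check: yes, from the white rook on e8.
King squares — g7: attacked by Rf7; h7: attacked by Rf7; g8: attacked by Re8.
Legal moves for Black: none.
In check with no legal moves → checkmate.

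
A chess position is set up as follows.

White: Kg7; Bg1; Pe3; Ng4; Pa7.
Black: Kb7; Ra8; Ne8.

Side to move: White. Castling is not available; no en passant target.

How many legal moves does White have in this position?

7

White to move; king on g7.
In check: yes, from the black knight on e8.
Legal moves: Kh8, Kg8, Kf8, Kh7, Kf7, Kh6, Kg6.
Count: 7.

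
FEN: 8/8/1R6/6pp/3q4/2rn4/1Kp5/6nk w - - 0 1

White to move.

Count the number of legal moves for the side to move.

2

White to move; king on b2.
In check: yes, from the black knight on d3.
Legal moves: Ka2, Ka1.
Count: 2.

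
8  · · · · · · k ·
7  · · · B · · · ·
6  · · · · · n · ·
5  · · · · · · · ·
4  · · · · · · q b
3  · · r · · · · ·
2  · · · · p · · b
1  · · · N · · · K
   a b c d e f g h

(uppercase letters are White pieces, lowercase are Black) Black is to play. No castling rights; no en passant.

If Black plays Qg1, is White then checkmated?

yes

After Qg1: white king on h1; in check: yes, from the black queen on g1.
King squares — g1: attacked by Bh2; g2: attacked by Qg1; h2: attacked by Qg1.
White has no legal moves → checkmate.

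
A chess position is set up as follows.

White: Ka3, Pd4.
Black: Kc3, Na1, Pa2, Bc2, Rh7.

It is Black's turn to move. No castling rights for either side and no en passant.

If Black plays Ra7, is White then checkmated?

After Ra7: white king on a3; in check: yes, from the black rook on a7.
King squares — a2: attacked by Ra7; b2: attacked by Kc3; b3: attacked by Na1; a4: attacked by Bc2; b4: attacked by Kc3.
White has no legal moves → checkmate.

yes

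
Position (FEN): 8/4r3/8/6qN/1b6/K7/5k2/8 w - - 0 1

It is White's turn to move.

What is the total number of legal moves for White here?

White to move; king on a3.
In check: yes, from the black bishop on b4.
Legal moves: Kxb4, Ka4, Kb3, Kb2, Ka2.
Count: 5.

5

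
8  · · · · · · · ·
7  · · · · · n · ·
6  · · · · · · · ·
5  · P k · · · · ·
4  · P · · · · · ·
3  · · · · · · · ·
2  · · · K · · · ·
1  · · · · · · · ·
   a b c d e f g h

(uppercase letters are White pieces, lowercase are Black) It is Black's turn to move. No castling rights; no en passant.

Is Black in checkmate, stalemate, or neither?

Black to move; black king on c5.
In check: yes, from the white pawn on b4.
King squares — b4: available; c4: available; d4: available; b5: available; d5: available; b6: available; c6: attacked by Pb5; d6: available.
Legal moves for Black: Kd6, Kb6, Kd5, Kxb5, Kd4, Kc4, Kxb4.
Black is in check but has 7 legal moves → neither.

neither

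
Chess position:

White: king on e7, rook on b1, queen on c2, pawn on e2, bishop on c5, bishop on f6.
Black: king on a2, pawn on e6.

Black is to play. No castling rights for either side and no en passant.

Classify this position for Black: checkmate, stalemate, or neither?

checkmate

Black to move; black king on a2.
In check: yes, from the white queen on c2.
King squares — a1: attacked by Rb1; b1: attacked by Qc2; b2: attacked by Rb1; a3: attacked by Bc5; b3: attacked by Rb1.
Legal moves for Black: none.
In check with no legal moves → checkmate.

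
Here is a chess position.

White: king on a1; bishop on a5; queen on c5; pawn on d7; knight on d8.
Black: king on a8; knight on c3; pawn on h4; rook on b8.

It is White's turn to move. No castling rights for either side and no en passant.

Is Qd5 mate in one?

After Qd5: black king on a8; in check: yes, from the white queen on d5.
Black has 3 legal replies: Ka7, Rb7, Nxd5.
In check but a legal move exists → not checkmate.

no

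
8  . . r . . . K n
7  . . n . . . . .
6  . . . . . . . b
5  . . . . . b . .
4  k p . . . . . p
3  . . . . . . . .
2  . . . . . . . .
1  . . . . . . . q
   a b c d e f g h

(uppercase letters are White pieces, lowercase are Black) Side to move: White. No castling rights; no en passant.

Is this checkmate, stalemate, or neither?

checkmate

White to move; white king on g8.
In check: yes, from the black rook on c8.
King squares — f7: attacked by Nh8; g7: attacked by Bh6; h7: attacked by Bf5; f8: attacked by Bh6; h8: attacked by Rc8.
Legal moves for White: none.
In check with no legal moves → checkmate.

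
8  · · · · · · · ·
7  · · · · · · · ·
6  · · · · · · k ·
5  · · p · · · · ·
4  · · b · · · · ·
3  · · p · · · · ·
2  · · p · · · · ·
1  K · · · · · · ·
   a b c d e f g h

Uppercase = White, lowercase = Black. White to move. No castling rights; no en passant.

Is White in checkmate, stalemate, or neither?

White to move; white king on a1.
In check: no.
King squares — b1: attacked by Pc2; a2: attacked by Bc4; b2: attacked by Pc3.
Legal moves for White: none.
Not in check and no legal moves → stalemate.

stalemate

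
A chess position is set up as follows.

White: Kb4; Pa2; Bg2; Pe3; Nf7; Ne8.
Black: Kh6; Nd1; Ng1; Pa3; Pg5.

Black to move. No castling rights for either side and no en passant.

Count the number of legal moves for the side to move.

3

Black to move; king on h6.
In check: yes, from the white knight on f7.
Legal moves: Kh7, Kg6, Kh5.
Count: 3.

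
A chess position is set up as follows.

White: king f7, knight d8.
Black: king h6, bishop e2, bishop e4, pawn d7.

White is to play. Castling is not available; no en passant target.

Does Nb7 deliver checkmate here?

no

After Nb7: black king on h6; in check: no.
Black is not in check, so this cannot be checkmate.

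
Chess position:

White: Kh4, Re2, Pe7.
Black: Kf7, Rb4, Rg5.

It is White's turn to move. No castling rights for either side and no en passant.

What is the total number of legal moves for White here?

3

White to move; king on h4.
In check: yes, from the black rook on b4.
Legal moves: Kxg5, Kh3, Re4.
Count: 3.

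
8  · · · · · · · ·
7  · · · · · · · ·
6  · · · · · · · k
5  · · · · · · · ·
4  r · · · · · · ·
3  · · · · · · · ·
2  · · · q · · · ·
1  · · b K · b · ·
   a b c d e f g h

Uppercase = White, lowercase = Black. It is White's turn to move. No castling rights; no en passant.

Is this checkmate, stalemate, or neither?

checkmate

White to move; white king on d1.
In check: yes, from the black queen on d2.
King squares — c1: attacked by Qd2; e1: attacked by Qd2; c2: attacked by Qd2; d2: attacked by Bc1; e2: attacked by Bf1.
Legal moves for White: none.
In check with no legal moves → checkmate.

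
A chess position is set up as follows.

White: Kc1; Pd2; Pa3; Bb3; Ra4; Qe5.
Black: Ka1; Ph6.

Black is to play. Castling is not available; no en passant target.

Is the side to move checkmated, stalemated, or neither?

Black to move; black king on a1.
In check: yes, from the white queen on e5.
King squares — b1: attacked by Kc1; a2: attacked by Bb3; b2: attacked by Kc1.
Legal moves for Black: none.
In check with no legal moves → checkmate.

checkmate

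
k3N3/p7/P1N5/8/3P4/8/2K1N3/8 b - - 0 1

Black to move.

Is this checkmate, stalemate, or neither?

stalemate

Black to move; black king on a8.
In check: no.
King squares — a7: own pawn; b7: attacked by Pa6; b8: attacked by Nc6.
Legal moves for Black: none.
Not in check and no legal moves → stalemate.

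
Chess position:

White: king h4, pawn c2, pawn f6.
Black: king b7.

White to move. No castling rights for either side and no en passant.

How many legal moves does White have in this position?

8

White to move; king on h4.
In check: no.
Legal moves: Kh5, Kg5, Kg4, Kh3, Kg3, f7, c3, c4.
Count: 8.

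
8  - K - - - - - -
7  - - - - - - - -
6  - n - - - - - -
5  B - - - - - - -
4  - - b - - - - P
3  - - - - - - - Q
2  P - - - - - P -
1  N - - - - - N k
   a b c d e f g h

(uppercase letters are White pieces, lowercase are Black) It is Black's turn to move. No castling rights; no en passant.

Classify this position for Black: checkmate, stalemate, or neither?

Black to move; black king on h1.
In check: yes, from the white queen on h3.
Legal moves for Black: Kxg1.
Black is in check but has 1 legal move → neither.

neither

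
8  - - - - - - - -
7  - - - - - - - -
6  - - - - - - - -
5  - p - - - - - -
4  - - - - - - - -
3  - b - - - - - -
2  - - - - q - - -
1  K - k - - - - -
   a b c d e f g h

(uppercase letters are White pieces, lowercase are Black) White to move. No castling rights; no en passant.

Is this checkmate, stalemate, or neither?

stalemate

White to move; white king on a1.
In check: no.
King squares — b1: attacked by Kc1; a2: attacked by Qe2; b2: attacked by Kc1.
Legal moves for White: none.
Not in check and no legal moves → stalemate.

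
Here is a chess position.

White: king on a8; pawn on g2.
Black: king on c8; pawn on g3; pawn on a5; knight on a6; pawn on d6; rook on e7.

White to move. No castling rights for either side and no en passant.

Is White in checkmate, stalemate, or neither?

White to move; white king on a8.
In check: no.
King squares — a7: attacked by Re7; b7: attacked by Re7; b8: attacked by Na6.
Legal moves for White: none.
Not in check and no legal moves → stalemate.

stalemate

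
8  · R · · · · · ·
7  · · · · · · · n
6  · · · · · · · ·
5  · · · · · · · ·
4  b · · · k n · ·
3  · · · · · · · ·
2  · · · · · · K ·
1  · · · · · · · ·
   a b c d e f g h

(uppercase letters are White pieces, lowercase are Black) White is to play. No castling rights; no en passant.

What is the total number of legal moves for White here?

6

White to move; king on g2.
In check: yes, from the black knight on f4.
Legal moves: Kg3, Kh2, Kf2, Kh1, Kg1, Kf1.
Count: 6.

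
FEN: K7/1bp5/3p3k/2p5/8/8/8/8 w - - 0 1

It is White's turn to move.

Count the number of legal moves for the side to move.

3

White to move; king on a8.
In check: yes, from the black bishop on b7.
Legal moves: Kb8, Kxb7, Ka7.
Count: 3.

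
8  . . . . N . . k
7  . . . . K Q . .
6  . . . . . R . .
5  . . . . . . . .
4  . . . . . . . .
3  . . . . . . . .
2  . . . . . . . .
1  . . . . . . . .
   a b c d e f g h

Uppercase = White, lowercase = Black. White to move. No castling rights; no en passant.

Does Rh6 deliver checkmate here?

After Rh6: black king on h8; in check: yes, from the white rook on h6.
King squares — g7: attacked by Qf7; h7: attacked by Rh6; g8: attacked by Qf7.
Black has no legal moves → checkmate.

yes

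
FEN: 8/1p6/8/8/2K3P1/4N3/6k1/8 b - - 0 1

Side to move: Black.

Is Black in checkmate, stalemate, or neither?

neither

Black to move; black king on g2.
In check: yes, from the white knight on e3.
Legal moves for Black: Kh3, Kg3, Kf3, Kh2, Kf2, Kh1, Kg1.
Black is in check but has 7 legal moves → neither.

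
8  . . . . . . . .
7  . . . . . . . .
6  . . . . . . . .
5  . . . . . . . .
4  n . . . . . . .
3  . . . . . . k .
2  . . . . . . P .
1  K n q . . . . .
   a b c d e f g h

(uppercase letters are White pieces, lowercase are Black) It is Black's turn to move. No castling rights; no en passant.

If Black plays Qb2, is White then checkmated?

yes

After Qb2: white king on a1; in check: yes, from the black queen on b2.
King squares — b1: attacked by Qb2; a2: attacked by Qb2; b2: attacked by Na4.
White has no legal moves → checkmate.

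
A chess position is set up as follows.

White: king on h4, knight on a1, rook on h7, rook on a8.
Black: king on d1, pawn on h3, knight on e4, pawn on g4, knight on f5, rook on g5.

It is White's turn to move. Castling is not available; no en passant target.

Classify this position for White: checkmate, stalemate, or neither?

checkmate

White to move; white king on h4.
In check: yes, from the black knight on f5.
King squares — g3: attacked by Ne4; h3: attacked by Pg4; g4: attacked by Rg5; g5: attacked by Ne4; h5: attacked by Rg5.
Legal moves for White: none.
In check with no legal moves → checkmate.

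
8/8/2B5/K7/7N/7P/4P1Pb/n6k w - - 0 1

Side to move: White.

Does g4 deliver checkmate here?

no

After g4: black king on h1; in check: yes, from the white bishop on c6.
Black has 1 legal reply: Kg1.
In check but a legal move exists → not checkmate.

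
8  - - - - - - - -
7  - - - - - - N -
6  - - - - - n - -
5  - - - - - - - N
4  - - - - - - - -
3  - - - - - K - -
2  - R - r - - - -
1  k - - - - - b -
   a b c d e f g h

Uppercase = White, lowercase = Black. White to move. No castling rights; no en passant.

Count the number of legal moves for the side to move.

18

White to move; king on f3.
In check: no.
Legal moves: Ne8, Ne6, Nf5, Nxf6, Nf4, Ng3, Kf4, Kg3, Rb8, Rb7, Rb6, Rb5, Rb4, Rb3, Rxd2, Rc2, Ra2+, Rb1+.
Count: 18.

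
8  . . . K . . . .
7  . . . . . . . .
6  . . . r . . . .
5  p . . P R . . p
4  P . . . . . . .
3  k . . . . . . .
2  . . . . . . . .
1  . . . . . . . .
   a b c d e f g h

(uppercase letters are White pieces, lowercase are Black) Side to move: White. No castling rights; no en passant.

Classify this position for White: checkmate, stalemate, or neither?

neither

White to move; white king on d8.
In check: yes, from the black rook on d6.
King squares — c7: available; d7: attacked by Rd6; e7: available; c8: available; e8: available.
Legal moves for White: Ke8, Kc8, Ke7, Kc7.
White is in check but has 4 legal moves → neither.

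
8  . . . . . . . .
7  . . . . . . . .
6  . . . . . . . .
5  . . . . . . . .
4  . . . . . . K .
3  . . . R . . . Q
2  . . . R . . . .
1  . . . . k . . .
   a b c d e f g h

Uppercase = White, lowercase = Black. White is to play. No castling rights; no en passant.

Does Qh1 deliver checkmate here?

After Qh1: black king on e1; in check: yes, from the white queen on h1.
King squares — d1: attacked by Qh1; f1: attacked by Qh1; d2: attacked by Rd3; e2: attacked by Rd2; f2: attacked by Rd2.
Black has no legal moves → checkmate.

yes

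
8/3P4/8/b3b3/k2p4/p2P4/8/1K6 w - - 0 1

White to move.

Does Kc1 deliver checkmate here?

After Kc1: black king on a4; in check: no.
Black is not in check, so this cannot be checkmate.

no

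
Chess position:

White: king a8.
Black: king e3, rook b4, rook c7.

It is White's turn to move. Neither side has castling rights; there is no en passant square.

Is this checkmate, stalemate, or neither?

stalemate

White to move; white king on a8.
In check: no.
King squares — a7: attacked by Rc7; b7: attacked by Rb4; b8: attacked by Rb4.
Legal moves for White: none.
Not in check and no legal moves → stalemate.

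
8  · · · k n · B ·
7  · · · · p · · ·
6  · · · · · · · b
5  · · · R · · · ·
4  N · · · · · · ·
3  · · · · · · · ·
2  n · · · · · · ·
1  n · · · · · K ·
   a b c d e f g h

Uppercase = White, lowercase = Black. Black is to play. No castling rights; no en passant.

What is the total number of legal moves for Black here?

3

Black to move; king on d8.
In check: yes, from the white rook on d5.
Legal moves: Kc8, Kc7, Nd6.
Count: 3.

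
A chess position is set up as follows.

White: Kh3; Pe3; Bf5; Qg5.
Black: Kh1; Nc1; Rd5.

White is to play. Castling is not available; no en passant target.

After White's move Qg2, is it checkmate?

yes

After Qg2: black king on h1; in check: yes, from the white queen on g2.
King squares — g1: attacked by Qg2; g2: attacked by Kh3; h2: attacked by Qg2.
Black has no legal moves → checkmate.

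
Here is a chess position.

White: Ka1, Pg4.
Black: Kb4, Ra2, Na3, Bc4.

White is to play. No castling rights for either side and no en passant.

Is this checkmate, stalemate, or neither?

checkmate

White to move; white king on a1.
In check: yes, from the black rook on a2.
King squares — b1: attacked by Na3; a2: attacked by Bc4; b2: attacked by Ra2.
Legal moves for White: none.
In check with no legal moves → checkmate.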